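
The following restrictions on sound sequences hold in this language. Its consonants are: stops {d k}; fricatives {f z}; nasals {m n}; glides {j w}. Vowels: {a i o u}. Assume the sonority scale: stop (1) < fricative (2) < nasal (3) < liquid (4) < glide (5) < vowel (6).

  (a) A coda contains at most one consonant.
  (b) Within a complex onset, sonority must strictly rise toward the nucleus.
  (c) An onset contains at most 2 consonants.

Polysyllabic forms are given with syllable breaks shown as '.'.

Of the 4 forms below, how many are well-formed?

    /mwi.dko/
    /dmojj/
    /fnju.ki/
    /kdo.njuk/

/mwi.dko/ — violates constraint (b): syllable 2 onset /dk/: /d/ (stop, 1) → /k/ (stop, 1) does not rise → ill-formed
/dmojj/ — violates constraint (a): syllable 1 coda /jj/ has 2 consonants (> 1) → ill-formed
/fnju.ki/ — violates constraint (c): syllable 1 onset /fnj/ has 3 consonants (> 2) → ill-formed
/kdo.njuk/ — violates constraint (b): syllable 1 onset /kd/: /k/ (stop, 1) → /d/ (stop, 1) does not rise → ill-formed
No form is well-formed → 0.

0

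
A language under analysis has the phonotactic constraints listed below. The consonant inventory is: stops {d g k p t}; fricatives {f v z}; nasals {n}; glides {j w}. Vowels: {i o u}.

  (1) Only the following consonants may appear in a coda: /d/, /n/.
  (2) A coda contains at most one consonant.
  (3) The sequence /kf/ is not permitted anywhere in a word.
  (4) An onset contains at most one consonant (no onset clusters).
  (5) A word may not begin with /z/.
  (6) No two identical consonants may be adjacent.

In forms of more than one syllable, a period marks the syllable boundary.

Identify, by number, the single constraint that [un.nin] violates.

6

[un.nin]: adjacent identical consonants /nn/.
This is a violation of constraint 6: "No two identical consonants may be adjacent."
The remaining constraints (1, 2, 3, 4, 5) are satisfied.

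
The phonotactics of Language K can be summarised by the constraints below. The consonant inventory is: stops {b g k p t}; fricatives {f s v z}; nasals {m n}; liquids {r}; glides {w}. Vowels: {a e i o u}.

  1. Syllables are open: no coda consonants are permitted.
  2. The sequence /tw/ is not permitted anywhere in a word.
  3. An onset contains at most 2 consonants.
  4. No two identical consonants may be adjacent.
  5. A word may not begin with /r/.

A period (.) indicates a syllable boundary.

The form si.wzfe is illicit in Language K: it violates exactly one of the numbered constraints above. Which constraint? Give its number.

3

si.wzfe: syllable 2 onset /wzf/ has 3 consonants (> 2).
This is a violation of constraint 3: "An onset contains at most 2 consonants."
The remaining constraints (1, 2, 4, 5) are satisfied.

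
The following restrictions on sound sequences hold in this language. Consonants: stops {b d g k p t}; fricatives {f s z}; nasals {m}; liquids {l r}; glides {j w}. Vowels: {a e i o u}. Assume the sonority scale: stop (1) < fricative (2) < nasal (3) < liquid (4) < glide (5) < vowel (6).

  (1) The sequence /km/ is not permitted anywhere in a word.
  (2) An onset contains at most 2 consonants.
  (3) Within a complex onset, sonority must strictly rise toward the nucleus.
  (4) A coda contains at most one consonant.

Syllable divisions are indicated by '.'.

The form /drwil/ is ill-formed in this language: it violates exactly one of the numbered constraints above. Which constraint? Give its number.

2

/drwil/: syllable 1 onset /drw/ has 3 consonants (> 2).
This is a violation of constraint 2: "An onset contains at most 2 consonants."
The remaining constraints (1, 3, 4) are satisfied.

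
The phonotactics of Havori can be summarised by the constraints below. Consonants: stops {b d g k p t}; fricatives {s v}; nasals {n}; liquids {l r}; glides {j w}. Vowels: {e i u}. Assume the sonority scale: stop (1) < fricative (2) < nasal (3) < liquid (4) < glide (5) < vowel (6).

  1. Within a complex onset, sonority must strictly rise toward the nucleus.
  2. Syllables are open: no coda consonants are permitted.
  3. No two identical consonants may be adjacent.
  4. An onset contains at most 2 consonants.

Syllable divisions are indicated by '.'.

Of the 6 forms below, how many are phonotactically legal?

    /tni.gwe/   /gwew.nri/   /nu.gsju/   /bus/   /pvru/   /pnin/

1

/tni.gwe/ — σ1 onset /tn/ (1→3 rises), coda /∅/ ok; σ2 onset /gw/ (1→5 rises), coda /∅/ ok → phonotactically legal
/gwew.nri/ — violates constraint 2: syllable 1 coda /w/ has 1 consonant (> 0) → phonotactically illegal
/nu.gsju/ — violates constraint 4: syllable 2 onset /gsj/ has 3 consonants (> 2) → phonotactically illegal
/bus/ — violates constraint 2: syllable 1 coda /s/ has 1 consonant (> 0) → phonotactically illegal
/pvru/ — violates constraint 4: syllable 1 onset /pvr/ has 3 consonants (> 2) → phonotactically illegal
/pnin/ — violates constraint 2: syllable 1 coda /n/ has 1 consonant (> 0) → phonotactically illegal
Phonotactically legal: /tni.gwe/ → 1.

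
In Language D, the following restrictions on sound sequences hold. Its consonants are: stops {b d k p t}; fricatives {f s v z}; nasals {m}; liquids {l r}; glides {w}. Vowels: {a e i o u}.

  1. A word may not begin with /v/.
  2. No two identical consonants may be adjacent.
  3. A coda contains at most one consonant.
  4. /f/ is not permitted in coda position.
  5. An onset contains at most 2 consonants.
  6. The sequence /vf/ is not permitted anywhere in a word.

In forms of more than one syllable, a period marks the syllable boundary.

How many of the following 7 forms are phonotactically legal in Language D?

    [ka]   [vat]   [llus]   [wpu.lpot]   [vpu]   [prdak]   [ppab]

[ka] — σ1 onset /k/, coda /∅/ ok → phonotactically legal
[vat] — violates constraint 1: word begins with /v/ → phonotactically illegal
[llus] — violates constraint 2: adjacent identical consonants /ll/ → phonotactically illegal
[wpu.lpot] — σ1 onset /wp/ (2C), coda /∅/ ok; σ2 onset /lp/ (2C), coda /t/ ok → phonotactically legal
[vpu] — violates constraint 1: word begins with /v/ → phonotactically illegal
[prdak] — violates constraint 5: syllable 1 onset /prd/ has 3 consonants (> 2) → phonotactically illegal
[ppab] — violates constraint 2: adjacent identical consonants /pp/ → phonotactically illegal
Phonotactically legal: [ka], [wpu.lpot] → 2.

2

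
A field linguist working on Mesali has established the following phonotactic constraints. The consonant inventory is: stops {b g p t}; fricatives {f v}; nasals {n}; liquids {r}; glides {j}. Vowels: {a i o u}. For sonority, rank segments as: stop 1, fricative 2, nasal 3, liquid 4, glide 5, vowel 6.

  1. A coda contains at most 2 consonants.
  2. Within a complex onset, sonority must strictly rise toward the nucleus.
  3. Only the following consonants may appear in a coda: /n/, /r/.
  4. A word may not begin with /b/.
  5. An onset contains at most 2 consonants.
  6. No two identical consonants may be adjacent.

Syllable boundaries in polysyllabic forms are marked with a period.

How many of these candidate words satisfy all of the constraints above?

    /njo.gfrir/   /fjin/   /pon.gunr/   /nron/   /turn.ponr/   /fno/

/njo.gfrir/ — violates constraint 5: syllable 2 onset /gfr/ has 3 consonants (> 2) → phonotactically illegal
/fjin/ — σ1 onset /fj/ (2→5 rises), coda /n/ ok → phonotactically legal
/pon.gunr/ — σ1 onset /p/, coda /n/ ok; σ2 onset /g/, coda /nr/ (2C) ok → phonotactically legal
/nron/ — σ1 onset /nr/ (3→4 rises), coda /n/ ok → phonotactically legal
/turn.ponr/ — σ1 onset /t/, coda /rn/ (2C) ok; σ2 onset /p/, coda /nr/ (2C) ok → phonotactically legal
/fno/ — σ1 onset /fn/ (2→3 rises), coda /∅/ ok → phonotactically legal
Phonotactically legal: /fjin/, /pon.gunr/, /nron/, /turn.ponr/, /fno/ → 5.

5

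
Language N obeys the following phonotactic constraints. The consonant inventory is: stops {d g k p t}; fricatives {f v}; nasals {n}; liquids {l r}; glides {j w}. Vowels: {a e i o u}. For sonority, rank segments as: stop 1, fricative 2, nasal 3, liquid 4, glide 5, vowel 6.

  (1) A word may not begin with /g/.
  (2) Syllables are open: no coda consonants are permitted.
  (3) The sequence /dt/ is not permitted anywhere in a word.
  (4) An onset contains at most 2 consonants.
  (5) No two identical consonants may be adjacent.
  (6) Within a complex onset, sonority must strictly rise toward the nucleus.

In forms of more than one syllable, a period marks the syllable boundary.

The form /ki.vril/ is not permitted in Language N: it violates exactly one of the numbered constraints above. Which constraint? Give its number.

/ki.vril/: syllable 2 coda /l/ has 1 consonant (> 0).
This is a violation of constraint 2: "Syllables are open: no coda consonants are permitted."
The remaining constraints (1, 3, 4, 5, 6) are satisfied.

2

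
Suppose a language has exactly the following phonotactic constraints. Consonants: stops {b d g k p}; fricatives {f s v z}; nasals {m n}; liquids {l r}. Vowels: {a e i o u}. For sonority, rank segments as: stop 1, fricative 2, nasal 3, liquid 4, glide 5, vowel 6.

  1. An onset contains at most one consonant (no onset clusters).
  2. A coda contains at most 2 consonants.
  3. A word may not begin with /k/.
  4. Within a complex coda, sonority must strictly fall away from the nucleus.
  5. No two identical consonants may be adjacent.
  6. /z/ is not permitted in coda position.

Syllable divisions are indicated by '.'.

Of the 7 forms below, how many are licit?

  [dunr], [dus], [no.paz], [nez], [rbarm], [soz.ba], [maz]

1

[dunr] — violates constraint 4: syllable 1 coda /nr/: /n/ (nasal, 3) → /r/ (liquid, 4) does not fall → illicit
[dus] — σ1 onset /d/, coda /s/ ok → licit
[no.paz] — violates constraint 6: syllable 2 coda contains /z/ → illicit
[nez] — violates constraint 6: syllable 1 coda contains /z/ → illicit
[rbarm] — violates constraint 1: syllable 1 onset /rb/ has 2 consonants (> 1) → illicit
[soz.ba] — violates constraint 6: syllable 1 coda contains /z/ → illicit
[maz] — violates constraint 6: syllable 1 coda contains /z/ → illicit
Licit: [dus] → 1.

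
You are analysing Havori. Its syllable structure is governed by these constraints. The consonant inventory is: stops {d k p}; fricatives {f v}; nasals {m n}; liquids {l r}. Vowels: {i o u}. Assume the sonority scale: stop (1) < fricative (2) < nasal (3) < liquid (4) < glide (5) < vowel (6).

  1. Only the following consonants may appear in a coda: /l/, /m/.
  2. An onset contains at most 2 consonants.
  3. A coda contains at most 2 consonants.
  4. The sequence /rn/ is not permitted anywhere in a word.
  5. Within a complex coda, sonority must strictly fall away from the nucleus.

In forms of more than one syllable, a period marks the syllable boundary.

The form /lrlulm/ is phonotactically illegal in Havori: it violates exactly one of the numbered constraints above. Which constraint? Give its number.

/lrlulm/: syllable 1 onset /lrl/ has 3 consonants (> 2).
This is a violation of constraint 2: "An onset contains at most 2 consonants."
The remaining constraints (1, 3, 4, 5) are satisfied.

2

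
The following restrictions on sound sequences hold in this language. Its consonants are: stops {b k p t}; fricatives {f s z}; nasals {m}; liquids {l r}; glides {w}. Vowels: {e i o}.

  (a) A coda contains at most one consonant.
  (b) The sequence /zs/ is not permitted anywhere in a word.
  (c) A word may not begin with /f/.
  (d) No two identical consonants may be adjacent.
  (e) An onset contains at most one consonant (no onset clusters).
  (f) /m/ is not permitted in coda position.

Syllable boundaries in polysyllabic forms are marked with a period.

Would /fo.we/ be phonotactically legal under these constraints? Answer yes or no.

/fo.we/ — violates constraint (c): word begins with /f/ → phonotactically illegal

no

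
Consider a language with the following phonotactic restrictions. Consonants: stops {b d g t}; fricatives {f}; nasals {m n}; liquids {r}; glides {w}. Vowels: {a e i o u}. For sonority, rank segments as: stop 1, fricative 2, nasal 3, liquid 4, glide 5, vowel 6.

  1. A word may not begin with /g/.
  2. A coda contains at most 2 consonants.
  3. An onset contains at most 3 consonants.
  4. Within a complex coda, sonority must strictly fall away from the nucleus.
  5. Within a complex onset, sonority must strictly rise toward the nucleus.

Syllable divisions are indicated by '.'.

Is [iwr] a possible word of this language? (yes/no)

yes

[iwr] — σ1 onset /∅/, coda /wr/ (5→4 falls) ok → well-formed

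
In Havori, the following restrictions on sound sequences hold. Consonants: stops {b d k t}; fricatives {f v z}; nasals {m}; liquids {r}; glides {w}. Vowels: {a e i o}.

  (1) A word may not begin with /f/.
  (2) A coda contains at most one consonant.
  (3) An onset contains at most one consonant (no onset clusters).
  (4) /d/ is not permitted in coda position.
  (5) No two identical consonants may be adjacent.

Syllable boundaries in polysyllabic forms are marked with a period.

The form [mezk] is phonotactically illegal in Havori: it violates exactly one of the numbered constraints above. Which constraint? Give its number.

2

[mezk]: syllable 1 coda /zk/ has 2 consonants (> 1).
This is a violation of constraint 2: "A coda contains at most one consonant."
The remaining constraints (1, 3, 4, 5) are satisfied.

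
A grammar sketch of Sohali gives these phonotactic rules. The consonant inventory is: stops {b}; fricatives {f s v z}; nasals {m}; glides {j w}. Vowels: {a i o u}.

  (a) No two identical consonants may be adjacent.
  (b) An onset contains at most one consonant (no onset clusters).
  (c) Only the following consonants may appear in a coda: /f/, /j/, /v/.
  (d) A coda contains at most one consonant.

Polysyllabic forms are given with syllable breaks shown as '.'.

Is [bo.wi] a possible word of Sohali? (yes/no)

[bo.wi] — σ1 onset /b/, coda /∅/ ok; σ2 onset /w/, coda /∅/ ok → well-formed

yes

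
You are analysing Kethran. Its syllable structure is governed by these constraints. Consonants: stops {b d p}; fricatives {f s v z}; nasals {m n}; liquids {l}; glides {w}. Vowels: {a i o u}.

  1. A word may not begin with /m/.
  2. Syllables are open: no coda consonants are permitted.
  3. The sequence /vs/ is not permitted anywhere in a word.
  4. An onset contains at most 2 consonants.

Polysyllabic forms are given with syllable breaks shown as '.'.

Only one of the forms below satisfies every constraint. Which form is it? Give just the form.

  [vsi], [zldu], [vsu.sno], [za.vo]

[vsi] — violates constraint 3: contains banned sequence /vs/ → ill-formed
[zldu] — violates constraint 4: syllable 1 onset /zld/ has 3 consonants (> 2) → ill-formed
[vsu.sno] — violates constraint 3: contains banned sequence /vs/ → ill-formed
[za.vo] — σ1 onset /z/, coda /∅/ ok; σ2 onset /v/, coda /∅/ ok → well-formed

[za.vo]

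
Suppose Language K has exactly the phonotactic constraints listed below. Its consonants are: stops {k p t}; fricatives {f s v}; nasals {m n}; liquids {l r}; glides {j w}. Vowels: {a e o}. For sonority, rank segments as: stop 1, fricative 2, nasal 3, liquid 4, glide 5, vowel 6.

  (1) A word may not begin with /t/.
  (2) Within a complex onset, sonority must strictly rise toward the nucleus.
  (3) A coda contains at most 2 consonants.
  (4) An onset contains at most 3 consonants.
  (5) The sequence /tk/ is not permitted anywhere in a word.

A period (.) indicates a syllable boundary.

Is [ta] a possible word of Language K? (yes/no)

no

[ta] — violates constraint 1: word begins with /t/ → not permitted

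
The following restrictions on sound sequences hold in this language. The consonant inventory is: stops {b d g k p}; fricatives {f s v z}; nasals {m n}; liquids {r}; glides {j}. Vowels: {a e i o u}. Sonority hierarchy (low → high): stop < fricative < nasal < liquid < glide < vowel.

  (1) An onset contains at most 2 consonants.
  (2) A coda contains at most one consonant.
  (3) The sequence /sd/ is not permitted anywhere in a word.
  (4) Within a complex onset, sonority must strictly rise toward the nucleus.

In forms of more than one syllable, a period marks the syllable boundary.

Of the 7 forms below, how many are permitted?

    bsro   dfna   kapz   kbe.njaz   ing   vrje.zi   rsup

bsro — violates constraint 1: syllable 1 onset /bsr/ has 3 consonants (> 2) → not permitted
dfna — violates constraint 1: syllable 1 onset /dfn/ has 3 consonants (> 2) → not permitted
kapz — violates constraint 2: syllable 1 coda /pz/ has 2 consonants (> 1) → not permitted
kbe.njaz — violates constraint 4: syllable 1 onset /kb/: /k/ (stop, 1) → /b/ (stop, 1) does not rise → not permitted
ing — violates constraint 2: syllable 1 coda /ng/ has 2 consonants (> 1) → not permitted
vrje.zi — violates constraint 1: syllable 1 onset /vrj/ has 3 consonants (> 2) → not permitted
rsup — violates constraint 4: syllable 1 onset /rs/: /r/ (liquid, 4) → /s/ (fricative, 2) does not rise → not permitted
No form is permitted → 0.

0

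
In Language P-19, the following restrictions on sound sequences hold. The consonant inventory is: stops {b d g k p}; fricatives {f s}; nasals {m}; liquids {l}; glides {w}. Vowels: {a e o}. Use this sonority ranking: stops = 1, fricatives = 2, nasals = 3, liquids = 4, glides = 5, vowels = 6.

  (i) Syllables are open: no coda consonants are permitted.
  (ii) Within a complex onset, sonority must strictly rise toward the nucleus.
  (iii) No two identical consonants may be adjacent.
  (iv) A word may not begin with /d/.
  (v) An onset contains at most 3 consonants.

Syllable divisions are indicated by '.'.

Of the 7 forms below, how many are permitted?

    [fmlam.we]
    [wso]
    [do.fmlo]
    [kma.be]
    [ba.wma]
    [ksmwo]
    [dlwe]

[fmlam.we] — violates constraint (i): syllable 1 coda /m/ has 1 consonant (> 0) → not permitted
[wso] — violates constraint (ii): syllable 1 onset /ws/: /w/ (glide, 5) → /s/ (fricative, 2) does not rise → not permitted
[do.fmlo] — violates constraint (iv): word begins with /d/ → not permitted
[kma.be] — σ1 onset /km/ (1→3 rises), coda /∅/ ok; σ2 onset /b/, coda /∅/ ok → permitted
[ba.wma] — violates constraint (ii): syllable 2 onset /wm/: /w/ (glide, 5) → /m/ (nasal, 3) does not rise → not permitted
[ksmwo] — violates constraint (v): syllable 1 onset /ksmw/ has 4 consonants (> 3) → not permitted
[dlwe] — violates constraint (iv): word begins with /d/ → not permitted
Permitted: [kma.be] → 1.

1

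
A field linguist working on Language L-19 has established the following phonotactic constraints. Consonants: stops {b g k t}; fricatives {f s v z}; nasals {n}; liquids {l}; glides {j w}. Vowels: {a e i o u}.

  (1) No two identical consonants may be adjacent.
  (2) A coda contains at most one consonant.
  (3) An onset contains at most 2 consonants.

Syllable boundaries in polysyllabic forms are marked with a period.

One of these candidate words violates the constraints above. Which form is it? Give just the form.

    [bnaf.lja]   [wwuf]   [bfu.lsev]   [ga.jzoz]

[bnaf.lja] — σ1 onset /bn/ (2C), coda /f/ ok; σ2 onset /lj/ (2C), coda /∅/ ok → licit
[wwuf] — violates constraint 1: adjacent identical consonants /ww/ → illicit
[bfu.lsev] — σ1 onset /bf/ (2C), coda /∅/ ok; σ2 onset /ls/ (2C), coda /v/ ok → licit
[ga.jzoz] — σ1 onset /g/, coda /∅/ ok; σ2 onset /jz/ (2C), coda /z/ ok → licit

[wwuf]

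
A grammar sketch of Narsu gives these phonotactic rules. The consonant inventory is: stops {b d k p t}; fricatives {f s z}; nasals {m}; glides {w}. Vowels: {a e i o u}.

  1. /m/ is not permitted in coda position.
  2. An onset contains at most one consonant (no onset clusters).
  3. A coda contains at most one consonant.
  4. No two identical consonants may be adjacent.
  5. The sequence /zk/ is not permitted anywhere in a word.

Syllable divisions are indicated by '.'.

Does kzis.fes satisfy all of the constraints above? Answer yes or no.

kzis.fes — violates constraint 2: syllable 1 onset /kz/ has 2 consonants (> 1) → not permitted

no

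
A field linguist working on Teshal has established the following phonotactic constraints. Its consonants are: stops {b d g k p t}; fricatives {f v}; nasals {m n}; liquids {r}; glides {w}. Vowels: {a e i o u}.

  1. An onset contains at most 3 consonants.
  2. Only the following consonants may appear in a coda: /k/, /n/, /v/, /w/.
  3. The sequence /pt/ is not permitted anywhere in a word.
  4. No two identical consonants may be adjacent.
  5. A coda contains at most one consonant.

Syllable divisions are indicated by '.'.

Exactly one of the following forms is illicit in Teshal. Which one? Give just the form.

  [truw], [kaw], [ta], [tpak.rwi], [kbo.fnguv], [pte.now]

[truw] — σ1 onset /tr/ (2C), coda /w/ ok → licit
[kaw] — σ1 onset /k/, coda /w/ ok → licit
[ta] — σ1 onset /t/, coda /∅/ ok → licit
[tpak.rwi] — σ1 onset /tp/ (2C), coda /k/ ok; σ2 onset /rw/ (2C), coda /∅/ ok → licit
[kbo.fnguv] — σ1 onset /kb/ (2C), coda /∅/ ok; σ2 onset /fng/ (3C), coda /v/ ok → licit
[pte.now] — violates constraint 3: contains banned sequence /pt/ → illicit

[pte.now]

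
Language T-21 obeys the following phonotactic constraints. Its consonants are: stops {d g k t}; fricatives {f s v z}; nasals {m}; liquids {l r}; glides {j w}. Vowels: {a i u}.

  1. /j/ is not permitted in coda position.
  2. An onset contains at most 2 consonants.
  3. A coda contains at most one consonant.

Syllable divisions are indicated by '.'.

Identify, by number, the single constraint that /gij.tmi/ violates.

/gij.tmi/: syllable 1 coda contains /j/.
This is a violation of constraint 1: "/j/ is not permitted in coda position."
The remaining constraints (2, 3) are satisfied.

1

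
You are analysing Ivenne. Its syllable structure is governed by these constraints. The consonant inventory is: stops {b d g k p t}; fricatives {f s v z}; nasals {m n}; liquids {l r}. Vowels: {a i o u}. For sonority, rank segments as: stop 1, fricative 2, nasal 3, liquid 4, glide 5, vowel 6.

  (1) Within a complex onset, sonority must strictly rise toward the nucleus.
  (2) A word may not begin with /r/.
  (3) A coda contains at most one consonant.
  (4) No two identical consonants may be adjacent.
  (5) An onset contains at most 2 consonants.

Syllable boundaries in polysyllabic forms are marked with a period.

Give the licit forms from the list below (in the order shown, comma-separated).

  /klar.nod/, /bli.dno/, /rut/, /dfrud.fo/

/klar.nod/ — σ1 onset /kl/ (1→4 rises), coda /r/ ok; σ2 onset /n/, coda /d/ ok → licit
/bli.dno/ — σ1 onset /bl/ (1→4 rises), coda /∅/ ok; σ2 onset /dn/ (1→3 rises), coda /∅/ ok → licit
/rut/ — violates constraint 2: word begins with /r/ → illicit
/dfrud.fo/ — violates constraint 5: syllable 1 onset /dfr/ has 3 consonants (> 2) → illicit

/klar.nod/, /bli.dno/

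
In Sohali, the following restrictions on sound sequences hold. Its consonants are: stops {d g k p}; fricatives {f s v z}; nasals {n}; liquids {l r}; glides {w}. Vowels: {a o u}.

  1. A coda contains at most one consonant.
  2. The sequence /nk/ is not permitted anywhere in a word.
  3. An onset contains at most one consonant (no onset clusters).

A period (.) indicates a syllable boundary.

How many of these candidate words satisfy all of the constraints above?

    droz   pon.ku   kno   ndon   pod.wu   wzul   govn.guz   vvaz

droz — violates constraint 3: syllable 1 onset /dr/ has 2 consonants (> 1) → phonotactically illegal
pon.ku — violates constraint 2: contains banned sequence /nk/ → phonotactically illegal
kno — violates constraint 3: syllable 1 onset /kn/ has 2 consonants (> 1) → phonotactically illegal
ndon — violates constraint 3: syllable 1 onset /nd/ has 2 consonants (> 1) → phonotactically illegal
pod.wu — σ1 onset /p/, coda /d/ ok; σ2 onset /w/, coda /∅/ ok → phonotactically legal
wzul — violates constraint 3: syllable 1 onset /wz/ has 2 consonants (> 1) → phonotactically illegal
govn.guz — violates constraint 1: syllable 1 coda /vn/ has 2 consonants (> 1) → phonotactically illegal
vvaz — violates constraint 3: syllable 1 onset /vv/ has 2 consonants (> 1) → phonotactically illegal
Phonotactically legal: pod.wu → 1.

1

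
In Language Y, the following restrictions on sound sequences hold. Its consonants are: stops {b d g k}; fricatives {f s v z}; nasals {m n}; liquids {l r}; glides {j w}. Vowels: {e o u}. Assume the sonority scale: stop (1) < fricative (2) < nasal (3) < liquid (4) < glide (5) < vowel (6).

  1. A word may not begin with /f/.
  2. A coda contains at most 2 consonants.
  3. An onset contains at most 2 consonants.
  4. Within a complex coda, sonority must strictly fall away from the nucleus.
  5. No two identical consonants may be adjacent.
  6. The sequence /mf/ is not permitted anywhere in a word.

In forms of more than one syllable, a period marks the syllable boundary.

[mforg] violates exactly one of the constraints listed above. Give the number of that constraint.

[mforg]: contains banned sequence /mf/.
This is a violation of constraint 6: "The sequence /mf/ is not permitted anywhere in a word."
The remaining constraints (1, 2, 3, 4, 5) are satisfied.

6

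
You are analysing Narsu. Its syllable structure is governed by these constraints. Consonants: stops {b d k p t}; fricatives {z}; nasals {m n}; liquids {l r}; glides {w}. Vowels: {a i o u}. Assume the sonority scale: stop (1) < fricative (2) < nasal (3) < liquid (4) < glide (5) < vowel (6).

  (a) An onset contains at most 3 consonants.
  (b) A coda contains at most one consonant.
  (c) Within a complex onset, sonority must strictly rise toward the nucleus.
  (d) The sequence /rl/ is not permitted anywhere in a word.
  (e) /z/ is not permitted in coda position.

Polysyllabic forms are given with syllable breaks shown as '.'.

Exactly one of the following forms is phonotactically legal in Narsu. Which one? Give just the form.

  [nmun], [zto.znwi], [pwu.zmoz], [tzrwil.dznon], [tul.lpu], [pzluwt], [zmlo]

[zmlo]

[nmun] — violates constraint (c): syllable 1 onset /nm/: /n/ (nasal, 3) → /m/ (nasal, 3) does not rise → phonotactically illegal
[zto.znwi] — violates constraint (c): syllable 1 onset /zt/: /z/ (fricative, 2) → /t/ (stop, 1) does not rise → phonotactically illegal
[pwu.zmoz] — violates constraint (e): syllable 2 coda contains /z/ → phonotactically illegal
[tzrwil.dznon] — violates constraint (a): syllable 1 onset /tzrw/ has 4 consonants (> 3) → phonotactically illegal
[tul.lpu] — violates constraint (c): syllable 2 onset /lp/: /l/ (liquid, 4) → /p/ (stop, 1) does not rise → phonotactically illegal
[pzluwt] — violates constraint (b): syllable 1 coda /wt/ has 2 consonants (> 1) → phonotactically illegal
[zmlo] — σ1 onset /zml/ (2→3→4 rises), coda /∅/ ok → phonotactically legal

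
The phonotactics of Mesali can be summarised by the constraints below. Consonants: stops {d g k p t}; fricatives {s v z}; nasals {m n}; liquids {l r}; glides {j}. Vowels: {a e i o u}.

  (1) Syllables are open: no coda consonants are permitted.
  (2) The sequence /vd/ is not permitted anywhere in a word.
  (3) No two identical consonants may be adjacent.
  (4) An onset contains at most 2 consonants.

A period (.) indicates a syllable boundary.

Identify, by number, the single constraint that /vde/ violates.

2

/vde/: contains banned sequence /vd/.
This is a violation of constraint 2: "The sequence /vd/ is not permitted anywhere in a word."
The remaining constraints (1, 3, 4) are satisfied.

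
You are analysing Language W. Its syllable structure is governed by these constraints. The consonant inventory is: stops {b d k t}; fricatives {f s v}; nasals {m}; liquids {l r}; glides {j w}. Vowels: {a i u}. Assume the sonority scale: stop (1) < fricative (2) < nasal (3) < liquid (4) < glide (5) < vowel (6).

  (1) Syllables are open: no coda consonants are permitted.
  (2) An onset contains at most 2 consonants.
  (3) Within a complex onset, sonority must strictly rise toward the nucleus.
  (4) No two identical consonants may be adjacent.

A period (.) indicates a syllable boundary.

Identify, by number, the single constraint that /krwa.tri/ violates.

2

/krwa.tri/: syllable 1 onset /krw/ has 3 consonants (> 2).
This is a violation of constraint 2: "An onset contains at most 2 consonants."
The remaining constraints (1, 3, 4) are satisfied.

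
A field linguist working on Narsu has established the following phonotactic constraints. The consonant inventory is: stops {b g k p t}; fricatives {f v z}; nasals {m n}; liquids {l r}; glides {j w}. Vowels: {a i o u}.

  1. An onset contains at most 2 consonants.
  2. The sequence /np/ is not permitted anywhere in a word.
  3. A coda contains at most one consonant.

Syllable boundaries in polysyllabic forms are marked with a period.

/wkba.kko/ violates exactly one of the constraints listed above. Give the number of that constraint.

/wkba.kko/: syllable 1 onset /wkb/ has 3 consonants (> 2).
This is a violation of constraint 1: "An onset contains at most 2 consonants."
The remaining constraints (2, 3) are satisfied.

1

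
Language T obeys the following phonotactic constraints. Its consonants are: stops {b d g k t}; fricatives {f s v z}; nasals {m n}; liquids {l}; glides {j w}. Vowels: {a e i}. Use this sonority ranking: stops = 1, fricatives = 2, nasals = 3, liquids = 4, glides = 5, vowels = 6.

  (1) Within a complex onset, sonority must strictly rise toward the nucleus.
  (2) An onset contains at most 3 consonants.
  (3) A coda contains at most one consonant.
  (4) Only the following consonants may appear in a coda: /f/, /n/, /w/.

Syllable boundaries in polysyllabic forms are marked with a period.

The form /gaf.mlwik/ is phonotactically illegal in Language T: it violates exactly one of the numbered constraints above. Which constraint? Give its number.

4

/gaf.mlwik/: syllable 2 coda contains /k/, which is not a licensed coda consonant.
This is a violation of constraint 4: "Only the following consonants may appear in a coda: /f/, /n/, /w/."
The remaining constraints (1, 2, 3) are satisfied.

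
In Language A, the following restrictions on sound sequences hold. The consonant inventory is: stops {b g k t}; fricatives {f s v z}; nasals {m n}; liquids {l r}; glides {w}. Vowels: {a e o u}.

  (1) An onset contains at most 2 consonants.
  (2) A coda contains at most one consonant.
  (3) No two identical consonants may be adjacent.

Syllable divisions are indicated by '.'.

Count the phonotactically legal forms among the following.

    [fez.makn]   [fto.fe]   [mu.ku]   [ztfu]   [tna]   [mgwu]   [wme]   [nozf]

[fez.makn] — violates constraint 2: syllable 2 coda /kn/ has 2 consonants (> 1) → phonotactically illegal
[fto.fe] — σ1 onset /ft/ (2C), coda /∅/ ok; σ2 onset /f/, coda /∅/ ok → phonotactically legal
[mu.ku] — σ1 onset /m/, coda /∅/ ok; σ2 onset /k/, coda /∅/ ok → phonotactically legal
[ztfu] — violates constraint 1: syllable 1 onset /ztf/ has 3 consonants (> 2) → phonotactically illegal
[tna] — σ1 onset /tn/ (2C), coda /∅/ ok → phonotactically legal
[mgwu] — violates constraint 1: syllable 1 onset /mgw/ has 3 consonants (> 2) → phonotactically illegal
[wme] — σ1 onset /wm/ (2C), coda /∅/ ok → phonotactically legal
[nozf] — violates constraint 2: syllable 1 coda /zf/ has 2 consonants (> 1) → phonotactically illegal
Phonotactically legal: [fto.fe], [mu.ku], [tna], [wme] → 4.

4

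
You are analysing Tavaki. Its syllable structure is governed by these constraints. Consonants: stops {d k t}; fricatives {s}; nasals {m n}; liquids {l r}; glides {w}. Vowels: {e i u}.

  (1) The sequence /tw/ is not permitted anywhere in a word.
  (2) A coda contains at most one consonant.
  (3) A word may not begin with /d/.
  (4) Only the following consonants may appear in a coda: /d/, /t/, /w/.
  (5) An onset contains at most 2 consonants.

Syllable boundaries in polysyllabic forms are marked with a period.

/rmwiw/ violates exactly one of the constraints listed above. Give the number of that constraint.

/rmwiw/: syllable 1 onset /rmw/ has 3 consonants (> 2).
This is a violation of constraint 5: "An onset contains at most 2 consonants."
The remaining constraints (1, 2, 3, 4) are satisfied.

5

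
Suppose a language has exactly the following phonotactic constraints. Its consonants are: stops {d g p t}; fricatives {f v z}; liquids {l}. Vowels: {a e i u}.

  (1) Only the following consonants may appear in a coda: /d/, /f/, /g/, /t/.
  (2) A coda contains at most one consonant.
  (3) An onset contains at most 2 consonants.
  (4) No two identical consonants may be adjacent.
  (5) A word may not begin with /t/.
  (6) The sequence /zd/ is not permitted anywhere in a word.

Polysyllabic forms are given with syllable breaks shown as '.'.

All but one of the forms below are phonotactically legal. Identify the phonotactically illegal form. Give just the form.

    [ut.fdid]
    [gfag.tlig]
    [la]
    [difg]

[ut.fdid] — σ1 onset /∅/, coda /t/ ok; σ2 onset /fd/ (2C), coda /d/ ok → phonotactically legal
[gfag.tlig] — σ1 onset /gf/ (2C), coda /g/ ok; σ2 onset /tl/ (2C), coda /g/ ok → phonotactically legal
[la] — σ1 onset /l/, coda /∅/ ok → phonotactically legal
[difg] — violates constraint 2: syllable 1 coda /fg/ has 2 consonants (> 1) → phonotactically illegal

[difg]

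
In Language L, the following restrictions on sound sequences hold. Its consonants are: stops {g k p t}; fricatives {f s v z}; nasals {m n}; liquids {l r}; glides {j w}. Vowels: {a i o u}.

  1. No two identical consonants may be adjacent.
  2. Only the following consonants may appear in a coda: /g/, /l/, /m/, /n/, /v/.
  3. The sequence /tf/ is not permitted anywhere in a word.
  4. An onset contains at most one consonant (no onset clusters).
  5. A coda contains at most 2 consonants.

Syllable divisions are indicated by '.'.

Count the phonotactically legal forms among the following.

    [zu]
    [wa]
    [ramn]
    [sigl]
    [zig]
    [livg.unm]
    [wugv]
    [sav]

8

[zu] — σ1 onset /z/, coda /∅/ ok → phonotactically legal
[wa] — σ1 onset /w/, coda /∅/ ok → phonotactically legal
[ramn] — σ1 onset /r/, coda /mn/ (2C) ok → phonotactically legal
[sigl] — σ1 onset /s/, coda /gl/ (2C) ok → phonotactically legal
[zig] — σ1 onset /z/, coda /g/ ok → phonotactically legal
[livg.unm] — σ1 onset /l/, coda /vg/ (2C) ok; σ2 onset /∅/, coda /nm/ (2C) ok → phonotactically legal
[wugv] — σ1 onset /w/, coda /gv/ (2C) ok → phonotactically legal
[sav] — σ1 onset /s/, coda /v/ ok → phonotactically legal
Phonotactically legal: [zu], [wa], [ramn], [sigl], [zig], [livg.unm], [wugv], [sav] → 8.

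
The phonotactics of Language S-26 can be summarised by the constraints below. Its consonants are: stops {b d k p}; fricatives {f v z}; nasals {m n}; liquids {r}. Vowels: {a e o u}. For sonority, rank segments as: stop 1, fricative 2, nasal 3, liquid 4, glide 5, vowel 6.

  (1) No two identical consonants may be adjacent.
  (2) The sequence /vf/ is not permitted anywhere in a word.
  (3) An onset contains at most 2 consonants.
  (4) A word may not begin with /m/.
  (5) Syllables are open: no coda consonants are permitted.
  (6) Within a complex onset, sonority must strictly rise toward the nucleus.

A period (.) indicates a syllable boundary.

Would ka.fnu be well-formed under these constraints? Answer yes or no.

ka.fnu — σ1 onset /k/, coda /∅/ ok; σ2 onset /fn/ (2→3 rises), coda /∅/ ok → well-formed

yes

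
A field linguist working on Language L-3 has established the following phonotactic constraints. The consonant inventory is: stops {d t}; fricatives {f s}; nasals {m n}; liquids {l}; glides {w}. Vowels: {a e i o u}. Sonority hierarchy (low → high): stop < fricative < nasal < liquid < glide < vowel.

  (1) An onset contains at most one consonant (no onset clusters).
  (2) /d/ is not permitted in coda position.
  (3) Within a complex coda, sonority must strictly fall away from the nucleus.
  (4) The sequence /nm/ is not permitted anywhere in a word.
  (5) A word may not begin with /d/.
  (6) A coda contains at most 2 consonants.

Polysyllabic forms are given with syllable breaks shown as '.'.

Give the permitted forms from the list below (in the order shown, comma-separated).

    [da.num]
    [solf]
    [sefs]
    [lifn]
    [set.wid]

[da.num] — violates constraint 5: word begins with /d/ → not permitted
[solf] — σ1 onset /s/, coda /lf/ (4→2 falls) ok → permitted
[sefs] — violates constraint 3: syllable 1 coda /fs/: /f/ (fricative, 2) → /s/ (fricative, 2) does not fall → not permitted
[lifn] — violates constraint 3: syllable 1 coda /fn/: /f/ (fricative, 2) → /n/ (nasal, 3) does not fall → not permitted
[set.wid] — violates constraint 2: syllable 2 coda contains /d/ → not permitted

[solf]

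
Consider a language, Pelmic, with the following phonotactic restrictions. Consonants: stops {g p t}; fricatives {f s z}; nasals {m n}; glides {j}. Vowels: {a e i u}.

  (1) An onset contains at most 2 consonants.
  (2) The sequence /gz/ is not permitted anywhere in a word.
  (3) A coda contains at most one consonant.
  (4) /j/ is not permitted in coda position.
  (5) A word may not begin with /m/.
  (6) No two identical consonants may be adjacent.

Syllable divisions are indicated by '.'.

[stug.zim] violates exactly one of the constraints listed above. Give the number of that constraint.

[stug.zim]: contains banned sequence /gz/.
This is a violation of constraint 2: "The sequence /gz/ is not permitted anywhere in a word."
The remaining constraints (1, 3, 4, 5, 6) are satisfied.

2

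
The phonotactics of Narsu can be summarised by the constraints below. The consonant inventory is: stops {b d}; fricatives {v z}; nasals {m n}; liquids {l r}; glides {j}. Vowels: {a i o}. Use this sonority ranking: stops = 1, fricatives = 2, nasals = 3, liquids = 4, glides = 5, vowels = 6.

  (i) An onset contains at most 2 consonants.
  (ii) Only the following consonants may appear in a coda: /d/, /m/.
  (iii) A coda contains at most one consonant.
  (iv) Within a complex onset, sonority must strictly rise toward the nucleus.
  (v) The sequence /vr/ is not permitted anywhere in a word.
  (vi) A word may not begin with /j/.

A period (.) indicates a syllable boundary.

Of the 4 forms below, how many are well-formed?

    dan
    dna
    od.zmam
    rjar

2

dan — violates constraint (ii): syllable 1 coda contains /n/, which is not a licensed coda consonant → ill-formed
dna — σ1 onset /dn/ (1→3 rises), coda /∅/ ok → well-formed
od.zmam — σ1 onset /∅/, coda /d/ ok; σ2 onset /zm/ (2→3 rises), coda /m/ ok → well-formed
rjar — violates constraint (ii): syllable 1 coda contains /r/, which is not a licensed coda consonant → ill-formed
Well-formed: dna, od.zmam → 2.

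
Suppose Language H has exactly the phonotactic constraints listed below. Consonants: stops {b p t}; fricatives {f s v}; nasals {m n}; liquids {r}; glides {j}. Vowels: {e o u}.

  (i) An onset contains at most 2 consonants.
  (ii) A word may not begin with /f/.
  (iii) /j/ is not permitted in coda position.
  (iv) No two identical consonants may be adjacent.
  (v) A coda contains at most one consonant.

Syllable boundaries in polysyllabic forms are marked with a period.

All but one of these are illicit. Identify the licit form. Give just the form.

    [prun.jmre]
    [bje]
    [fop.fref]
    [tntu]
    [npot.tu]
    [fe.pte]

[prun.jmre] — violates constraint (i): syllable 2 onset /jmr/ has 3 consonants (> 2) → illicit
[bje] — σ1 onset /bj/ (2C), coda /∅/ ok → licit
[fop.fref] — violates constraint (ii): word begins with /f/ → illicit
[tntu] — violates constraint (i): syllable 1 onset /tnt/ has 3 consonants (> 2) → illicit
[npot.tu] — violates constraint (iv): adjacent identical consonants /tt/ → illicit
[fe.pte] — violates constraint (ii): word begins with /f/ → illicit

[bje]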